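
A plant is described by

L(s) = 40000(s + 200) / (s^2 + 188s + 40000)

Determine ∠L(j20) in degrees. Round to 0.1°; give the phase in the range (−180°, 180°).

0.3°

At s = jω = j20:
zero (s+200): 200 + j20 → |·| = √(200²+20²) = √40400 ≈ 201, ∠ = arctan(20/200) ≈ 5.71°
quadratic: (j20)² + 188·j20 + 40000 = 39600 + j3760 → |·| ≈ 39778, ∠ ≈ 5.42°
∠L = 5.71° − 5.42° = 0.29°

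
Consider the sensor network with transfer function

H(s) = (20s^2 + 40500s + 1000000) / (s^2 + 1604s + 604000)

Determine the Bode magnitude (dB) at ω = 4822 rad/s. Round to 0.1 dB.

Substitute s = j4822:
Numerator: 20(j4822)^2 + 40500(j4822) + 1000000 = -464033680 + j195291000
Denominator: (j4822)^2 + 1604(j4822) + 604000 = -22647684 + j7734488
|N| = √(464033680² + 195291000²) ≈ 5.0345e+08, ∠N ≈ 157.18°
|D| = √(22647684² + 7734488²) ≈ 2.3932e+07, ∠D ≈ 161.14°
|H| = 5.0345e+08 / 2.3932e+07 ≈ 21.037
Gain = 20 log₁₀(21.037) ≈ 26.46 dB

26.5 dB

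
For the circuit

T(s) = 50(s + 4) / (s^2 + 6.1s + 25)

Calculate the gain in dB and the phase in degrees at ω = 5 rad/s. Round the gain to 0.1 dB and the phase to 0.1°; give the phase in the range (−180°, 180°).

At s = jω = j5:
zero (s+4): 4 + j5 → |·| = √(4²+5²) = √41 ≈ 6.4031, ∠ = arctan(5/4) ≈ 51.34°
quadratic: (j5)² + 6.1·j5 + 25 = 0 + j30.5 → |·| ≈ 30.5, ∠ ≈ 90.00°
|T| = 50 · 6.4031 / 30.5 ≈ 10.497
Gain = 20 log₁₀(10.497) ≈ 20.42 dB
∠T = 51.34° − 90.00° = -38.66°

20.4 dB, -38.7°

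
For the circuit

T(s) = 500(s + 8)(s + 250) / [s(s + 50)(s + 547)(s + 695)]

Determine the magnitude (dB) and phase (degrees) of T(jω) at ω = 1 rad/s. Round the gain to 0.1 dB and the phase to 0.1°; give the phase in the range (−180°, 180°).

At s = jω = j1:
zero (s+8): 8 + j1 → |·| = √(8²+1²) = √65 ≈ 8.0623, ∠ = arctan(1/8) ≈ 7.13°
zero (s+250): 250 + j1 → |·| = √(250²+1²) = √62501 ≈ 250, ∠ = arctan(1/250) ≈ 0.23°
pole (s+50): 50 + j1 → |·| = √(50²+1²) = √2501 ≈ 50.01, ∠ = arctan(1/50) ≈ 1.15°
pole (s+547): 547 + j1 → |·| = √(547²+1²) = √299210 ≈ 547, ∠ = arctan(1/547) ≈ 0.10°
pole (s+695): 695 + j1 → |·| = √(695²+1²) = √483026 ≈ 695, ∠ = arctan(1/695) ≈ 0.08°
pole at origin: |s| = 1, ∠ = 90.00° (in denominator)
|T| = 500 · 2015.6 / 1.9012e+07 ≈ 0.053009
Gain = 20 log₁₀(0.053009) ≈ -25.51 dB
∠T = 7.36° − 91.33° = -83.97°

-25.5 dB, -84.0°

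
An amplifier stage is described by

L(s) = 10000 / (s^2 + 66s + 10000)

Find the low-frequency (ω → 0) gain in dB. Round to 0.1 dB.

0.0 dB

L(0) = 10000 / 10000 = 1
20 log₁₀(1) ≈ 0.00 dB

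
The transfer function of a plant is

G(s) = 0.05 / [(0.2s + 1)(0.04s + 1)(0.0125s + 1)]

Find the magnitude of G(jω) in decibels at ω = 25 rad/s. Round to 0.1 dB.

-43.6 dB

At ω = 25 rad/s:
pole (1 + j25·0.2) = 1 + j5 → |·| ≈ 5.099, ∠ ≈ 78.69°
pole (1 + j25·0.04) = 1 + j1 → |·| ≈ 1.4142, ∠ ≈ 45.00°
pole (1 + j25·0.0125) = 1 + j0.3125 → |·| ≈ 1.0477, ∠ ≈ 17.35°
|G| = 0.05 · 1 / (5.099 · 1.4142 · 1.0477) ≈ 0.0066182
Gain = 20 log₁₀(0.0066182) ≈ -43.59 dB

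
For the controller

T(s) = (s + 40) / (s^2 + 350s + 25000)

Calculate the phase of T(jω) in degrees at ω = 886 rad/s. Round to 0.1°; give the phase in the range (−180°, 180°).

Substitute s = j886:
Numerator: (j886) + 40 = 40 + j886
Denominator: (j886)^2 + 350(j886) + 25000 = -759996 + j310100
|N| = √(40² + 886²) ≈ 886.9, ∠N ≈ 87.42°
|D| = √(759996² + 310100²) ≈ 8.2083e+05, ∠D ≈ 157.80°
∠T = 87.42° − 157.80° = -70.38°

-70.4°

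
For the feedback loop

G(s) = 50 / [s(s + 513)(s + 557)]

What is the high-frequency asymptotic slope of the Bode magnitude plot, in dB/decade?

Each pole contributes −20 dB/decade at high frequency; each zero contributes +20 dB/decade.
Net: 0 zero(s) − 3 pole(s) → -60 dB/decade.

-60 dB/decade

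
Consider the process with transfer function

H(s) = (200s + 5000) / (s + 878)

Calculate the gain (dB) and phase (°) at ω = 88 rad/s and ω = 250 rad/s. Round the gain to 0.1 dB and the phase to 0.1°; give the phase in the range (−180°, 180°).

ω = 88: 26.3 dB, 68.4°; ω = 250: 34.8 dB, 68.4°

Substitute s = j88:
Numerator: 200(j88) + 5000 = 5000 + j17600
Denominator: (j88) + 878 = 878 + j88
|N| = √(5000² + 17600²) ≈ 18296, ∠N ≈ 74.14°
|D| = √(878² + 88²) ≈ 882.4, ∠D ≈ 5.72°
|H| = 18296 / 882.4 ≈ 20.734
Gain = 20 log₁₀(20.734) ≈ 26.33 dB
∠H = 74.14° − 5.72° = 68.42°

Substitute s = j250:
Numerator: 200(j250) + 5000 = 5000 + j50000
Denominator: (j250) + 878 = 878 + j250
|N| = √(5000² + 50000²) ≈ 50249, ∠N ≈ 84.29°
|D| = √(878² + 250²) ≈ 912.9, ∠D ≈ 15.89°
|H| = 50249 / 912.9 ≈ 55.043
Gain = 20 log₁₀(55.043) ≈ 34.81 dB
∠H = 84.29° − 15.89° = 68.40°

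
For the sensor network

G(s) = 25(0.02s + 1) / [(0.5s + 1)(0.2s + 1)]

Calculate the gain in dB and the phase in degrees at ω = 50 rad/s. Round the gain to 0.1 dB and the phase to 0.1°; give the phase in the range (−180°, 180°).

-17.0 dB, -127.0°

At ω = 50 rad/s:
zero (1 + j50·0.02) = 1 + j1 → |·| ≈ 1.4142, ∠ ≈ 45.00°
pole (1 + j50·0.5) = 1 + j25 → |·| ≈ 25.02, ∠ ≈ 87.71°
pole (1 + j50·0.2) = 1 + j10 → |·| ≈ 10.05, ∠ ≈ 84.29°
|G| = 25 · 1.4142 / (25.02 · 10.05) ≈ 0.1406
Gain = 20 log₁₀(0.1406) ≈ -17.04 dB
∠G = (45.00°) − (87.71° + 84.29°) = -127.00°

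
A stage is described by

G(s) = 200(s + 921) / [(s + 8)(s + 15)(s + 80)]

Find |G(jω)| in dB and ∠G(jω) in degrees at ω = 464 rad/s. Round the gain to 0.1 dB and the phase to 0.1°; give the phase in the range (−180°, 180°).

-53.8 dB, 129.4°

At s = jω = j464:
zero (s+921): 921 + j464 → |·| = √(921²+464²) = √1063537 ≈ 1031.3, ∠ = arctan(464/921) ≈ 26.74°
pole (s+8): 8 + j464 → |·| = √(8²+464²) = √215360 ≈ 464.07, ∠ = arctan(464/8) ≈ 89.01°
pole (s+15): 15 + j464 → |·| = √(15²+464²) = √215521 ≈ 464.24, ∠ = arctan(464/15) ≈ 88.15°
pole (s+80): 80 + j464 → |·| = √(80²+464²) = √221696 ≈ 470.85, ∠ = arctan(464/80) ≈ 80.22°
|G| = 200 · 1031.3 / 1.0144e+08 ≈ 0.0020333
Gain = 20 log₁₀(0.0020333) ≈ -53.84 dB
∠G = 26.74° − 257.38° = -230.64° ≡ 129.36° (principal value)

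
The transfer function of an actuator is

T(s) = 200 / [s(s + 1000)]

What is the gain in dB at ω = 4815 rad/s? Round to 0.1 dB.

-101.5 dB

At s = jω = j4815:
pole (s+1000): 1000 + j4815 → |·| = √(1000²+4815²) = √24184225 ≈ 4917.7, ∠ = arctan(4815/1000) ≈ 78.27°
pole at origin: |s| = 4815, ∠ = 90.00° (in denominator)
|T| = 200 / 2.3679e+07 ≈ 8.4463e-06
Gain = 20 log₁₀(8.4463e-06) ≈ -101.47 dB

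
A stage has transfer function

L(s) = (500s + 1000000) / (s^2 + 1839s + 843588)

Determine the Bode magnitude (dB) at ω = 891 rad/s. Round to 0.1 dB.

Substitute s = j891:
Numerator: 500(j891) + 1000000 = 1000000 + j445500
Denominator: (j891)^2 + 1839(j891) + 843588 = 49707 + j1638549
|N| = √(1000000² + 445500²) ≈ 1.0947e+06, ∠N ≈ 24.01°
|D| = √(49707² + 1638549²) ≈ 1.6393e+06, ∠D ≈ 88.26°
|L| = 1.0947e+06 / 1.6393e+06 ≈ 0.66779
Gain = 20 log₁₀(0.66779) ≈ -3.51 dB

-3.5 dB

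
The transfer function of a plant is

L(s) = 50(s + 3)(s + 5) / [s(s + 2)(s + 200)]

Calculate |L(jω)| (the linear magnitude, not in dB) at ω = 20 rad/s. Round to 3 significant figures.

At s = jω = j20:
zero (s+3): 3 + j20 → |·| = √(3²+20²) = √409 ≈ 20.224, ∠ = arctan(20/3) ≈ 81.47°
zero (s+5): 5 + j20 → |·| = √(5²+20²) = √425 ≈ 20.616, ∠ = arctan(20/5) ≈ 75.96°
pole (s+2): 2 + j20 → |·| = √(2²+20²) = √404 ≈ 20.1, ∠ = arctan(20/2) ≈ 84.29°
pole (s+200): 200 + j20 → |·| = √(200²+20²) = √40400 ≈ 201, ∠ = arctan(20/200) ≈ 5.71°
pole at origin: |s| = 20, ∠ = 90.00° (in denominator)
|L| = 50 · 416.94 / 80802 ≈ 0.258

0.258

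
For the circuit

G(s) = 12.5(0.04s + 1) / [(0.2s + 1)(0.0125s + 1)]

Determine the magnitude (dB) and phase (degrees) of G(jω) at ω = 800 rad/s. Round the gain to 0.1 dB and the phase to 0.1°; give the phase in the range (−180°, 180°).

-12.1 dB, -85.7°

At ω = 800 rad/s:
zero (1 + j800·0.04) = 1 + j32 → |·| ≈ 32.016, ∠ ≈ 88.21°
pole (1 + j800·0.2) = 1 + j160 → |·| ≈ 160, ∠ ≈ 89.64°
pole (1 + j800·0.0125) = 1 + j10 → |·| ≈ 10.05, ∠ ≈ 84.29°
|G| = 12.5 · 32.016 / (160 · 10.05) ≈ 0.24888
Gain = 20 log₁₀(0.24888) ≈ -12.08 dB
∠G = (88.21°) − (89.64° + 84.29°) = -85.72°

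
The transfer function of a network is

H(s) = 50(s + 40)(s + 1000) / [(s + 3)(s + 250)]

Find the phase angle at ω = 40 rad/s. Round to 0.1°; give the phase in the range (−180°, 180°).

At s = jω = j40:
zero (s+40): 40 + j40 → |·| = √(40²+40²) = √3200 ≈ 56.569, ∠ = arctan(40/40) ≈ 45.00°
zero (s+1000): 1000 + j40 → |·| = √(1000²+40²) = √1001600 ≈ 1000.8, ∠ = arctan(40/1000) ≈ 2.29°
pole (s+3): 3 + j40 → |·| = √(3²+40²) = √1609 ≈ 40.112, ∠ = arctan(40/3) ≈ 85.71°
pole (s+250): 250 + j40 → |·| = √(250²+40²) = √64100 ≈ 253.18, ∠ = arctan(40/250) ≈ 9.09°
∠H = 47.29° − 94.80° = -47.51°

-47.5°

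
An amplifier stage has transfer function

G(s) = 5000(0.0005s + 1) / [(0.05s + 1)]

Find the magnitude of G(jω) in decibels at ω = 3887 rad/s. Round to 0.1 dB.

35.0 dB

At ω = 3887 rad/s:
zero (1 + j3887·0.0005) = 1 + j1.9435 → |·| ≈ 2.1857, ∠ ≈ 62.77°
pole (1 + j3887·0.05) = 1 + j194.35 → |·| ≈ 194.35, ∠ ≈ 89.71°
|G| = 5000 · 2.1857 / (194.35) ≈ 56.231
Gain = 20 log₁₀(56.231) ≈ 35.00 dB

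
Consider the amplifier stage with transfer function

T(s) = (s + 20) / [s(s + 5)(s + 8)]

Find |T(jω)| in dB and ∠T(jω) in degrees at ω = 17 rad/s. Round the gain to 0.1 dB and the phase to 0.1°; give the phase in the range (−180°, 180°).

At s = jω = j17:
zero (s+20): 20 + j17 → |·| = √(20²+17²) = √689 ≈ 26.249, ∠ = arctan(17/20) ≈ 40.36°
pole (s+5): 5 + j17 → |·| = √(5²+17²) = √314 ≈ 17.72, ∠ = arctan(17/5) ≈ 73.61°
pole (s+8): 8 + j17 → |·| = √(8²+17²) = √353 ≈ 18.788, ∠ = arctan(17/8) ≈ 64.80°
pole at origin: |s| = 17, ∠ = 90.00° (in denominator)
|T| = 1 · 26.249 / 5659.7 ≈ 0.0046379
Gain = 20 log₁₀(0.0046379) ≈ -46.67 dB
∠T = 40.36° − 228.41° = -188.05° ≡ 171.95° (principal value)

-46.7 dB, 172.0°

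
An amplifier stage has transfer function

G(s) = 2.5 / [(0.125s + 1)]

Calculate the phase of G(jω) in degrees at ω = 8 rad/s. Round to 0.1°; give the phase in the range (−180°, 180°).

-45.0°

At ω = 8 rad/s:
pole (1 + j8·0.125) = 1 + j1 → |·| ≈ 1.4142, ∠ ≈ 45.00°
∠G = (0°) − (45.00°) = -45.00°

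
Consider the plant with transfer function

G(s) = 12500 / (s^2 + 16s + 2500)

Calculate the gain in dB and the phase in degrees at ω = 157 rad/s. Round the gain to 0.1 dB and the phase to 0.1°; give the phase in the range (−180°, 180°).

At s = jω = j157:
quadratic: (j157)² + 16·j157 + 2500 = -22149 + j2512 → |·| ≈ 22291, ∠ ≈ 173.53°
|G| = 12500 / 22291 ≈ 0.56076
Gain = 20 log₁₀(0.56076) ≈ -5.02 dB
∠G = 0.00° − 173.53° = -173.53°

-5.0 dB, -173.5°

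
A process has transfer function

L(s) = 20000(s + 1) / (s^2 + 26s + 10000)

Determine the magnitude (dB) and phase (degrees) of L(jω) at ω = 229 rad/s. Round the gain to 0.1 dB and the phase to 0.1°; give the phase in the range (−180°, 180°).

At s = jω = j229:
zero (s+1): 1 + j229 → |·| = √(1²+229²) = √52442 ≈ 229, ∠ = arctan(229/1) ≈ 89.75°
quadratic: (j229)² + 26·j229 + 10000 = -42441 + j5954 → |·| ≈ 42857, ∠ ≈ 172.01°
|L| = 20000 · 229 / 42857 ≈ 106.87
Gain = 20 log₁₀(106.87) ≈ 40.58 dB
∠L = 89.75° − 172.01° = -82.26°

40.6 dB, -82.3°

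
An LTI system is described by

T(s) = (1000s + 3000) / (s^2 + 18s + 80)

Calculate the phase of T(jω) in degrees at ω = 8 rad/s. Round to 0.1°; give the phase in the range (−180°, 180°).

Substitute s = j8:
Numerator: 1000(j8) + 3000 = 3000 + j8000
Denominator: (j8)^2 + 18(j8) + 80 = 16 + j144
|N| = √(3000² + 8000²) ≈ 8544, ∠N ≈ 69.44°
|D| = √(16² + 144²) ≈ 144.89, ∠D ≈ 83.66°
∠T = 69.44° − 83.66° = -14.22°

-14.2°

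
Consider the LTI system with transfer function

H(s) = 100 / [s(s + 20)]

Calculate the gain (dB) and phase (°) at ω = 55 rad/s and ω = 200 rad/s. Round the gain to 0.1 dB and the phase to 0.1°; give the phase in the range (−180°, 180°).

At s = jω = j55:
pole (s+20): 20 + j55 → |·| = √(20²+55²) = √3425 ≈ 58.523, ∠ = arctan(55/20) ≈ 70.02°
pole at origin: |s| = 55, ∠ = 90.00° (in denominator)
|H| = 100 / 3218.8 ≈ 0.031067
Gain = 20 log₁₀(0.031067) ≈ -30.15 dB
∠H = 0.00° − 160.02° = -160.02°

At s = jω = j200:
pole (s+20): 20 + j200 → |·| = √(20²+200²) = √40400 ≈ 201, ∠ = arctan(200/20) ≈ 84.29°
pole at origin: |s| = 200, ∠ = 90.00° (in denominator)
|H| = 100 / 40200 ≈ 0.0024876
Gain = 20 log₁₀(0.0024876) ≈ -52.08 dB
∠H = 0.00° − 174.29° = -174.29°

ω = 55: -30.2 dB, -160.0°; ω = 200: -52.1 dB, -174.3°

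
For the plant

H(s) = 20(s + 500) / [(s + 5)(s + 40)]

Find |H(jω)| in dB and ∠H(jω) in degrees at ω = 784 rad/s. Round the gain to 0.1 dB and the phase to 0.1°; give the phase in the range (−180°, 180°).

At s = jω = j784:
zero (s+500): 500 + j784 → |·| = √(500²+784²) = √864656 ≈ 929.87, ∠ = arctan(784/500) ≈ 57.47°
pole (s+5): 5 + j784 → |·| = √(5²+784²) = √614681 ≈ 784.02, ∠ = arctan(784/5) ≈ 89.63°
pole (s+40): 40 + j784 → |·| = √(40²+784²) = √616256 ≈ 785.02, ∠ = arctan(784/40) ≈ 87.08°
|H| = 20 · 929.87 / 6.1547e+05 ≈ 0.030217
Gain = 20 log₁₀(0.030217) ≈ -30.39 dB
∠H = 57.47° − 176.71° = -119.24°

-30.4 dB, -119.2°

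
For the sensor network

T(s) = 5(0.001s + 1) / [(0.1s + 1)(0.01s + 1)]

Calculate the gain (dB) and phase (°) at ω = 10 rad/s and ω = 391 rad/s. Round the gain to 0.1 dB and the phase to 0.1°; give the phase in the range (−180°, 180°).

ω = 10: 10.9 dB, -50.1°; ω = 391: -29.4 dB, -142.8°

At ω = 10 rad/s:
zero (1 + j10·0.001) = 1 + j0.01 → |·| ≈ 1, ∠ ≈ 0.57°
pole (1 + j10·0.1) = 1 + j1 → |·| ≈ 1.4142, ∠ ≈ 45.00°
pole (1 + j10·0.01) = 1 + j0.1 → |·| ≈ 1.005, ∠ ≈ 5.71°
|T| = 5 · 1 / (1.4142 · 1.005) ≈ 3.518
Gain = 20 log₁₀(3.518) ≈ 10.93 dB
∠T = (0.57°) − (45.00° + 5.71°) = -50.14°

At ω = 391 rad/s:
zero (1 + j391·0.001) = 1 + j0.391 → |·| ≈ 1.0737, ∠ ≈ 21.36°
pole (1 + j391·0.1) = 1 + j39.1 → |·| ≈ 39.113, ∠ ≈ 88.53°
pole (1 + j391·0.01) = 1 + j3.91 → |·| ≈ 4.0359, ∠ ≈ 75.65°
|T| = 5 · 1.0737 / (39.113 · 4.0359) ≈ 0.034009
Gain = 20 log₁₀(0.034009) ≈ -29.37 dB
∠T = (21.36°) − (88.53° + 75.65°) = -142.82°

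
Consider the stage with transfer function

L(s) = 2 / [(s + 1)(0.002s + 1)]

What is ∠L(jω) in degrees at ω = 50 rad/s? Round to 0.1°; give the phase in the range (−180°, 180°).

At ω = 50 rad/s:
pole (1 + j50·1) = 1 + j50 → |·| ≈ 50.01, ∠ ≈ 88.85°
pole (1 + j50·0.002) = 1 + j0.1 → |·| ≈ 1.005, ∠ ≈ 5.71°
∠L = (0°) − (88.85° + 5.71°) = -94.56°

-94.6°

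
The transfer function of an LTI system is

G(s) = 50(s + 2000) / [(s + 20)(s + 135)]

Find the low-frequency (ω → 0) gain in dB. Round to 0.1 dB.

G(0) = 50·2000 / (20·135) ≈ 37.037
20 log₁₀(37.037) ≈ 31.37 dB

31.4 dB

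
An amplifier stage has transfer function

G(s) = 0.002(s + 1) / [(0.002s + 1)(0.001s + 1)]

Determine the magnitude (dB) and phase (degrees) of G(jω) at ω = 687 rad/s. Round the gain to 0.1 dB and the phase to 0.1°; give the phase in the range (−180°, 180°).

At ω = 687 rad/s:
zero (1 + j687·1) = 1 + j687 → |·| ≈ 687, ∠ ≈ 89.92°
pole (1 + j687·0.002) = 1 + j1.374 → |·| ≈ 1.6994, ∠ ≈ 53.95°
pole (1 + j687·0.001) = 1 + j0.687 → |·| ≈ 1.2132, ∠ ≈ 34.49°
|G| = 0.002 · 687 / (1.6994 · 1.2132) ≈ 0.66644
Gain = 20 log₁₀(0.66644) ≈ -3.52 dB
∠G = (89.92°) − (53.95° + 34.49°) = 1.48°

-3.5 dB, 1.5°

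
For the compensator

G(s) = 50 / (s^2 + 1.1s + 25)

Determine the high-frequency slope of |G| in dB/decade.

Each pole contributes −20 dB/decade at high frequency; each zero contributes +20 dB/decade.
Net: 0 zero(s) − 2 pole(s) → -40 dB/decade.

-40 dB/decade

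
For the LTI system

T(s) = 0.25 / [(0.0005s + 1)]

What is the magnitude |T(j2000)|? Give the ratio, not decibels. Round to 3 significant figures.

At ω = 2000 rad/s:
pole (1 + j2000·0.0005) = 1 + j1 → |·| ≈ 1.4142, ∠ ≈ 45.00°
|T| = 0.25 · 1 / (1.4142) ≈ 0.17678

0.177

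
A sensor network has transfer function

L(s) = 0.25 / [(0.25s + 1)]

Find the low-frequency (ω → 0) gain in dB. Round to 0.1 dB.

-12.0 dB

L(0) = 0.25 · 1 / 1 = 0.25
20 log₁₀(0.25) ≈ -12.04 dB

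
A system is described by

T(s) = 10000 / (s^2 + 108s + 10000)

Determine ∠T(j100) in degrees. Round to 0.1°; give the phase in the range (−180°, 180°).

At s = jω = j100:
quadratic: (j100)² + 108·j100 + 10000 = 0 + j10800 → |·| ≈ 10800, ∠ ≈ 90.00°
∠T = 0.00° − 90.00° = -90.00°

-90.0°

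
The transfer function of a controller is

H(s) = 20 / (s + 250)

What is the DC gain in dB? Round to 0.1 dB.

-21.9 dB

H(0) = 20 / (250) = 0.08
20 log₁₀(0.08) ≈ -21.94 dB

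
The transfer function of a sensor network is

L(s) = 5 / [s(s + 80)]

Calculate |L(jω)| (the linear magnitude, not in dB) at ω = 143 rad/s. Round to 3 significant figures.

At s = jω = j143:
pole (s+80): 80 + j143 → |·| = √(80²+143²) = √26849 ≈ 163.86, ∠ = arctan(143/80) ≈ 60.78°
pole at origin: |s| = 143, ∠ = 90.00° (in denominator)
|L| = 5 / 23432 ≈ 0.00021338

0.000213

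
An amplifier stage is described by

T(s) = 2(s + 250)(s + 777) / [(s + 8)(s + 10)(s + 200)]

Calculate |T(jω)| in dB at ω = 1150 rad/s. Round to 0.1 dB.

At s = jω = j1150:
zero (s+250): 250 + j1150 → |·| = √(250²+1150²) = √1385000 ≈ 1176.9, ∠ = arctan(1150/250) ≈ 77.74°
zero (s+777): 777 + j1150 → |·| = √(777²+1150²) = √1926229 ≈ 1387.9, ∠ = arctan(1150/777) ≈ 55.95°
pole (s+8): 8 + j1150 → |·| = √(8²+1150²) = √1322564 ≈ 1150, ∠ = arctan(1150/8) ≈ 89.60°
pole (s+10): 10 + j1150 → |·| = √(10²+1150²) = √1322600 ≈ 1150, ∠ = arctan(1150/10) ≈ 89.50°
pole (s+200): 200 + j1150 → |·| = √(200²+1150²) = √1362500 ≈ 1167.3, ∠ = arctan(1150/200) ≈ 80.13°
|T| = 2 · 1.6334e+06 / 1.5438e+09 ≈ 0.0021161
Gain = 20 log₁₀(0.0021161) ≈ -53.49 dB

-53.5 dB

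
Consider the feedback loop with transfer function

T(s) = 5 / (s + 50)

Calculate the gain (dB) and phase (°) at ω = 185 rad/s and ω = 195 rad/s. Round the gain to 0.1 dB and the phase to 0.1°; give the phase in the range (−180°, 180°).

ω = 185: -31.7 dB, -74.9°; ω = 195: -32.1 dB, -75.6°

At s = jω = j185:
pole (s+50): 50 + j185 → |·| = √(50²+185²) = √36725 ≈ 191.64, ∠ = arctan(185/50) ≈ 74.88°
|T| = 5 / 191.64 ≈ 0.026091
Gain = 20 log₁₀(0.026091) ≈ -31.67 dB
∠T = 0.00° − 74.88° = -74.88°

At s = jω = j195:
pole (s+50): 50 + j195 → |·| = √(50²+195²) = √40525 ≈ 201.31, ∠ = arctan(195/50) ≈ 75.62°
|T| = 5 / 201.31 ≈ 0.024837
Gain = 20 log₁₀(0.024837) ≈ -32.10 dB
∠T = 0.00° − 75.62° = -75.62°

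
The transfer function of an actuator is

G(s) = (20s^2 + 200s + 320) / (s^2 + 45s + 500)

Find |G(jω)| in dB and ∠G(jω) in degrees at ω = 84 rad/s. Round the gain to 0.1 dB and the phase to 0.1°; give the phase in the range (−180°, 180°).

Substitute s = j84:
Numerator: 20(j84)^2 + 200(j84) + 320 = -140800 + j16800
Denominator: (j84)^2 + 45(j84) + 500 = -6556 + j3780
|N| = √(140800² + 16800²) ≈ 1.418e+05, ∠N ≈ 173.20°
|D| = √(6556² + 3780²) ≈ 7567.7, ∠D ≈ 150.03°
|G| = 1.418e+05 / 7567.7 ≈ 18.738
Gain = 20 log₁₀(18.738) ≈ 25.45 dB
∠G = 173.20° − 150.03° = 23.17°

25.5 dB, 23.2°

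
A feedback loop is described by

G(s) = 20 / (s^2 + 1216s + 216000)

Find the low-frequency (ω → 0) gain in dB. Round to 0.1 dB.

-80.7 dB

G(0) = 20 / 216000 ≈ 9.2593e-05
20 log₁₀(9.2593e-05) ≈ -80.67 dB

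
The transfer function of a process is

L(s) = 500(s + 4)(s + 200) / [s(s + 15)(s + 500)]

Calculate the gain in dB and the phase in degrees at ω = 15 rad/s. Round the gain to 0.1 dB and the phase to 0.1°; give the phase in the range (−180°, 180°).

19.8 dB, -57.4°

At s = jω = j15:
zero (s+4): 4 + j15 → |·| = √(4²+15²) = √241 ≈ 15.524, ∠ = arctan(15/4) ≈ 75.07°
zero (s+200): 200 + j15 → |·| = √(200²+15²) = √40225 ≈ 200.56, ∠ = arctan(15/200) ≈ 4.29°
pole (s+15): 15 + j15 → |·| = √(15²+15²) = √450 ≈ 21.213, ∠ = arctan(15/15) ≈ 45.00°
pole (s+500): 500 + j15 → |·| = √(500²+15²) = √250225 ≈ 500.22, ∠ = arctan(15/500) ≈ 1.72°
pole at origin: |s| = 15, ∠ = 90.00° (in denominator)
|L| = 500 · 3113.5 / 1.5917e+05 ≈ 9.7804
Gain = 20 log₁₀(9.7804) ≈ 19.81 dB
∠L = 79.36° − 136.72° = -57.36°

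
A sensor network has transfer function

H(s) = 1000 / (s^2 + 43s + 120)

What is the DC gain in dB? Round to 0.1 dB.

18.4 dB

H(0) = 1000 / 120 ≈ 8.3333
20 log₁₀(8.3333) ≈ 18.42 dB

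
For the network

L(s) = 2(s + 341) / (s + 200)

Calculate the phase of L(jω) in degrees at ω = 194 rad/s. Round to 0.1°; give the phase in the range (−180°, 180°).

At s = jω = j194:
zero (s+341): 341 + j194 → |·| = √(341²+194²) = √153917 ≈ 392.32, ∠ = arctan(194/341) ≈ 29.64°
pole (s+200): 200 + j194 → |·| = √(200²+194²) = √77636 ≈ 278.63, ∠ = arctan(194/200) ≈ 44.13°
∠L = 29.64° − 44.13° = -14.49°

-14.5°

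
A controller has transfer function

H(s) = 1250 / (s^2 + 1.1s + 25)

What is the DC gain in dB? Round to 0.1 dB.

34.0 dB

H(0) = 1250 / 25 = 50
20 log₁₀(50) ≈ 33.98 dB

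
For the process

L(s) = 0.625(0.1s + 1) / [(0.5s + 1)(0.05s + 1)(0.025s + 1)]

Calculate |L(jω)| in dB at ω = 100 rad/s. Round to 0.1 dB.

At ω = 100 rad/s:
zero (1 + j100·0.1) = 1 + j10 → |·| ≈ 10.05, ∠ ≈ 84.29°
pole (1 + j100·0.5) = 1 + j50 → |·| ≈ 50.01, ∠ ≈ 88.85°
pole (1 + j100·0.05) = 1 + j5 → |·| ≈ 5.099, ∠ ≈ 78.69°
pole (1 + j100·0.025) = 1 + j2.5 → |·| ≈ 2.6926, ∠ ≈ 68.20°
|L| = 0.625 · 10.05 / (50.01 · 5.099 · 2.6926) ≈ 0.0091481
Gain = 20 log₁₀(0.0091481) ≈ -40.77 dB

-40.8 dB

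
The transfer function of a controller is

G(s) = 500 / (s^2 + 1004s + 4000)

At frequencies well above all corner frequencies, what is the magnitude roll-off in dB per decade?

Each pole contributes −20 dB/decade at high frequency; each zero contributes +20 dB/decade.
Net: 0 zero(s) − 2 pole(s) → -40 dB/decade.

-40 dB/decade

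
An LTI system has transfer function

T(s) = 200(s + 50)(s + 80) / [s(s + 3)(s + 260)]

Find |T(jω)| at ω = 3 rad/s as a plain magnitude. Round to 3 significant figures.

At s = jω = j3:
zero (s+50): 50 + j3 → |·| = √(50²+3²) = √2509 ≈ 50.09, ∠ = arctan(3/50) ≈ 3.43°
zero (s+80): 80 + j3 → |·| = √(80²+3²) = √6409 ≈ 80.056, ∠ = arctan(3/80) ≈ 2.15°
pole (s+3): 3 + j3 → |·| = √(3²+3²) = √18 ≈ 4.2426, ∠ = arctan(3/3) ≈ 45.00°
pole (s+260): 260 + j3 → |·| = √(260²+3²) = √67609 ≈ 260.02, ∠ = arctan(3/260) ≈ 0.66°
pole at origin: |s| = 3, ∠ = 90.00° (in denominator)
|T| = 200 · 4010 / 3309.5 ≈ 242.33

242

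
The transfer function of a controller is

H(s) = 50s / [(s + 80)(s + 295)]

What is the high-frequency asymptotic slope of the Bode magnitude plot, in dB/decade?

-20 dB/decade

Each pole contributes −20 dB/decade at high frequency; each zero contributes +20 dB/decade.
Net: 1 zero(s) − 2 pole(s) → -20 dB/decade.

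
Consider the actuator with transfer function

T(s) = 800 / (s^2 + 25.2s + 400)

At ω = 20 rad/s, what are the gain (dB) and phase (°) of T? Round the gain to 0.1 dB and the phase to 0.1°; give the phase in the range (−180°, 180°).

At s = jω = j20:
quadratic: (j20)² + 25.2·j20 + 400 = 0 + j504 → |·| ≈ 504, ∠ ≈ 90.00°
|T| = 800 / 504 ≈ 1.5873
Gain = 20 log₁₀(1.5873) ≈ 4.01 dB
∠T = 0.00° − 90.00° = -90.00°

4.0 dB, -90.0°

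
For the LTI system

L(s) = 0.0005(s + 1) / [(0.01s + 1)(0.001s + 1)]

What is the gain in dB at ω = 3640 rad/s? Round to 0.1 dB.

-37.6 dB

At ω = 3640 rad/s:
zero (1 + j3640·1) = 1 + j3640 → |·| ≈ 3640, ∠ ≈ 89.98°
pole (1 + j3640·0.01) = 1 + j36.4 → |·| ≈ 36.414, ∠ ≈ 88.43°
pole (1 + j3640·0.001) = 1 + j3.64 → |·| ≈ 3.7749, ∠ ≈ 74.64°
|L| = 0.0005 · 3640 / (36.414 · 3.7749) ≈ 0.01324
Gain = 20 log₁₀(0.01324) ≈ -37.56 dB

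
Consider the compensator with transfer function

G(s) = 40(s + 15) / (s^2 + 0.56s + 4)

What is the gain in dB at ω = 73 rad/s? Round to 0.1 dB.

-5.0 dB

At s = jω = j73:
zero (s+15): 15 + j73 → |·| = √(15²+73²) = √5554 ≈ 74.525, ∠ = arctan(73/15) ≈ 78.39°
quadratic: (j73)² + 0.56·j73 + 4 = -5325 + j40.88 → |·| ≈ 5325.2, ∠ ≈ 179.56°
|G| = 40 · 74.525 / 5325.2 ≈ 0.55979
Gain = 20 log₁₀(0.55979) ≈ -5.04 dB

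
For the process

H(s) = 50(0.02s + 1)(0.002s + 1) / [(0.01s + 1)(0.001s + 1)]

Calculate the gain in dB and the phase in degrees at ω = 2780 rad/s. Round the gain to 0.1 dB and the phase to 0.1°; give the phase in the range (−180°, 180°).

45.6 dB, 10.6°

At ω = 2780 rad/s:
zero (1 + j2780·0.02) = 1 + j55.6 → |·| ≈ 55.609, ∠ ≈ 88.97°
zero (1 + j2780·0.002) = 1 + j5.56 → |·| ≈ 5.6492, ∠ ≈ 79.80°
pole (1 + j2780·0.01) = 1 + j27.8 → |·| ≈ 27.818, ∠ ≈ 87.94°
pole (1 + j2780·0.001) = 1 + j2.78 → |·| ≈ 2.9544, ∠ ≈ 70.22°
|H| = 50 · 55.609 · 5.6492 / (27.818 · 2.9544) ≈ 191.12
Gain = 20 log₁₀(191.12) ≈ 45.63 dB
∠H = (88.97° + 79.80°) − (87.94° + 70.22°) = 10.61°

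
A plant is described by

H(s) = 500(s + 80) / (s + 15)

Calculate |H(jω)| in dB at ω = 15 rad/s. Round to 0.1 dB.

At s = jω = j15:
zero (s+80): 80 + j15 → |·| = √(80²+15²) = √6625 ≈ 81.394, ∠ = arctan(15/80) ≈ 10.62°
pole (s+15): 15 + j15 → |·| = √(15²+15²) = √450 ≈ 21.213, ∠ = arctan(15/15) ≈ 45.00°
|H| = 500 · 81.394 / 21.213 ≈ 1918.5
Gain = 20 log₁₀(1918.5) ≈ 65.66 dB

65.7 dB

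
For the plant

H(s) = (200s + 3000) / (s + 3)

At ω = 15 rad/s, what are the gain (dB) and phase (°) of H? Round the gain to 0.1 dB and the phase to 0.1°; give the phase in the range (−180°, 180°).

48.9 dB, -33.7°

Substitute s = j15:
Numerator: 200(j15) + 3000 = 3000 + j3000
Denominator: (j15) + 3 = 3 + j15
|N| = √(3000² + 3000²) ≈ 4242.6, ∠N ≈ 45.00°
|D| = √(3² + 15²) ≈ 15.297, ∠D ≈ 78.69°
|H| = 4242.6 / 15.297 ≈ 277.35
Gain = 20 log₁₀(277.35) ≈ 48.86 dB
∠H = 45.00° − 78.69° = -33.69°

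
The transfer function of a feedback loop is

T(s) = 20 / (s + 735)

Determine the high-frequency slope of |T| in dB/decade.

Each pole contributes −20 dB/decade at high frequency; each zero contributes +20 dB/decade.
Net: 0 zero(s) − 1 pole(s) → -20 dB/decade.

-20 dB/decade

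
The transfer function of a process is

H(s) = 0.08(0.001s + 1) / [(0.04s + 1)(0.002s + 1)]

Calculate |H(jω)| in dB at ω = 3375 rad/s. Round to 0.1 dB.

-70.3 dB

At ω = 3375 rad/s:
zero (1 + j3375·0.001) = 1 + j3.375 → |·| ≈ 3.52, ∠ ≈ 73.50°
pole (1 + j3375·0.04) = 1 + j135 → |·| ≈ 135, ∠ ≈ 89.58°
pole (1 + j3375·0.002) = 1 + j6.75 → |·| ≈ 6.8237, ∠ ≈ 81.57°
|H| = 0.08 · 3.52 / (135 · 6.8237) ≈ 0.00030569
Gain = 20 log₁₀(0.00030569) ≈ -70.29 dB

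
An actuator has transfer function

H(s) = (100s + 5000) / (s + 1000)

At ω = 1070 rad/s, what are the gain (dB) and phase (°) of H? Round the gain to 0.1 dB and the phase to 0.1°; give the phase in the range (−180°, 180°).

37.3 dB, 40.4°

Substitute s = j1070:
Numerator: 100(j1070) + 5000 = 5000 + j107000
Denominator: (j1070) + 1000 = 1000 + j1070
|N| = √(5000² + 107000²) ≈ 1.0712e+05, ∠N ≈ 87.32°
|D| = √(1000² + 1070²) ≈ 1464.5, ∠D ≈ 46.94°
|H| = 1.0712e+05 / 1464.5 ≈ 73.144
Gain = 20 log₁₀(73.144) ≈ 37.28 dB
∠H = 87.32° − 46.94° = 40.38°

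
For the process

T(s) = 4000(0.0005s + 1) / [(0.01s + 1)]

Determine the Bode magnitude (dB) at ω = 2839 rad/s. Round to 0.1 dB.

At ω = 2839 rad/s:
zero (1 + j2839·0.0005) = 1 + j1.4195 → |·| ≈ 1.7364, ∠ ≈ 54.84°
pole (1 + j2839·0.01) = 1 + j28.39 → |·| ≈ 28.408, ∠ ≈ 87.98°
|T| = 4000 · 1.7364 / (28.408) ≈ 244.49
Gain = 20 log₁₀(244.49) ≈ 47.77 dB

47.8 dB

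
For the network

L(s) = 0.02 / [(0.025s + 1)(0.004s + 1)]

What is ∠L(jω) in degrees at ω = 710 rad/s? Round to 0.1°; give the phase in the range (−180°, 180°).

-157.4°

At ω = 710 rad/s:
pole (1 + j710·0.025) = 1 + j17.75 → |·| ≈ 17.778, ∠ ≈ 86.78°
pole (1 + j710·0.004) = 1 + j2.84 → |·| ≈ 3.0109, ∠ ≈ 70.60°
∠L = (0°) − (86.78° + 70.60°) = -157.38°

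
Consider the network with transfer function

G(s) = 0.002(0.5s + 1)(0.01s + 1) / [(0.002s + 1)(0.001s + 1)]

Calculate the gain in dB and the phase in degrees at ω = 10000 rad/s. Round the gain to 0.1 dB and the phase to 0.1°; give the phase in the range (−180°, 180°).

13.9 dB, 8.0°

At ω = 10000 rad/s:
zero (1 + j10000·0.5) = 1 + j5000 → |·| ≈ 5000, ∠ ≈ 89.99°
zero (1 + j10000·0.01) = 1 + j100 → |·| ≈ 100, ∠ ≈ 89.43°
pole (1 + j10000·0.002) = 1 + j20 → |·| ≈ 20.025, ∠ ≈ 87.14°
pole (1 + j10000·0.001) = 1 + j10 → |·| ≈ 10.05, ∠ ≈ 84.29°
|G| = 0.002 · 5000 · 100 / (20.025 · 10.05) ≈ 4.9689
Gain = 20 log₁₀(4.9689) ≈ 13.93 dB
∠G = (89.99° + 89.43°) − (87.14° + 84.29°) = 7.99°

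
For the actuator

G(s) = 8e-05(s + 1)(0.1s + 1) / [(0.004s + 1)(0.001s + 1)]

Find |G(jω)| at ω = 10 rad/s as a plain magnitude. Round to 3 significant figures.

At ω = 10 rad/s:
zero (1 + j10·1) = 1 + j10 → |·| ≈ 10.05, ∠ ≈ 84.29°
zero (1 + j10·0.1) = 1 + j1 → |·| ≈ 1.4142, ∠ ≈ 45.00°
pole (1 + j10·0.004) = 1 + j0.04 → |·| ≈ 1.0008, ∠ ≈ 2.29°
pole (1 + j10·0.001) = 1 + j0.01 → |·| ≈ 1, ∠ ≈ 0.57°
|G| = 8e-05 · 10.05 · 1.4142 / (1.0008 · 1) ≈ 0.0011361

0.00114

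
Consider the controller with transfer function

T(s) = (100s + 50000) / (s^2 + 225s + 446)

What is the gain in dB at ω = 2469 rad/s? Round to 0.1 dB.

Substitute s = j2469:
Numerator: 100(j2469) + 50000 = 50000 + j246900
Denominator: (j2469)^2 + 225(j2469) + 446 = -6095515 + j555525
|N| = √(50000² + 246900²) ≈ 2.5191e+05, ∠N ≈ 78.55°
|D| = √(6095515² + 555525²) ≈ 6.1208e+06, ∠D ≈ 174.79°
|T| = 2.5191e+05 / 6.1208e+06 ≈ 0.041156
Gain = 20 log₁₀(0.041156) ≈ -27.71 dB

-27.7 dB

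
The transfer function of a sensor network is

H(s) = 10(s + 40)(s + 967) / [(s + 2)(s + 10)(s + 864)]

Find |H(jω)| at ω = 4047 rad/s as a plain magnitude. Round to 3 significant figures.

0.00248

At s = jω = j4047:
zero (s+40): 40 + j4047 → |·| = √(40²+4047²) = √16379809 ≈ 4047.2, ∠ = arctan(4047/40) ≈ 89.43°
zero (s+967): 967 + j4047 → |·| = √(967²+4047²) = √17313298 ≈ 4160.9, ∠ = arctan(4047/967) ≈ 76.56°
pole (s+2): 2 + j4047 → |·| = √(2²+4047²) = √16378213 ≈ 4047, ∠ = arctan(4047/2) ≈ 89.97°
pole (s+10): 10 + j4047 → |·| = √(10²+4047²) = √16378309 ≈ 4047, ∠ = arctan(4047/10) ≈ 89.86°
pole (s+864): 864 + j4047 → |·| = √(864²+4047²) = √17124705 ≈ 4138.2, ∠ = arctan(4047/864) ≈ 77.95°
|H| = 10 · 1.684e+07 / 6.7776e+10 ≈ 0.0024847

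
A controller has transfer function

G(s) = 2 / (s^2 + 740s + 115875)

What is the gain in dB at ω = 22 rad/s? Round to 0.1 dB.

-95.3 dB

Substitute s = j22:
Numerator: 2 = 2 + j0
Denominator: (j22)^2 + 740(j22) + 115875 = 115391 + j16280
|N| = √(2² + 0²) ≈ 2, ∠N ≈ 0.00°
|D| = √(115391² + 16280²) ≈ 1.1653e+05, ∠D ≈ 8.03°
|G| = 2 / 1.1653e+05 ≈ 1.7163e-05
Gain = 20 log₁₀(1.7163e-05) ≈ -95.31 dB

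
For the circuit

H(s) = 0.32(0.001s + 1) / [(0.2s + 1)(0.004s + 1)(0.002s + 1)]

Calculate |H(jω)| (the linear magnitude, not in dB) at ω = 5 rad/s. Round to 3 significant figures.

At ω = 5 rad/s:
zero (1 + j5·0.001) = 1 + j0.005 → |·| ≈ 1, ∠ ≈ 0.29°
pole (1 + j5·0.2) = 1 + j1 → |·| ≈ 1.4142, ∠ ≈ 45.00°
pole (1 + j5·0.004) = 1 + j0.02 → |·| ≈ 1.0002, ∠ ≈ 1.15°
pole (1 + j5·0.002) = 1 + j0.01 → |·| ≈ 1, ∠ ≈ 0.57°
|H| = 0.32 · 1 / (1.4142 · 1.0002 · 1) ≈ 0.22623

0.226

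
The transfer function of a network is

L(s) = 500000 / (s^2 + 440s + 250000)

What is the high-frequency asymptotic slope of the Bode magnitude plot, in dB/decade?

Each pole contributes −20 dB/decade at high frequency; each zero contributes +20 dB/decade.
Net: 0 zero(s) − 2 pole(s) → -40 dB/decade.

-40 dB/decade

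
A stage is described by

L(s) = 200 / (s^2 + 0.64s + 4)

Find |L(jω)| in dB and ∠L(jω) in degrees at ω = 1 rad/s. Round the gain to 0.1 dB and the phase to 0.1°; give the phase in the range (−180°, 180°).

36.3 dB, -12.0°

At s = jω = j1:
quadratic: (j1)² + 0.64·j1 + 4 = 3 + j0.64 → |·| ≈ 3.0675, ∠ ≈ 12.04°
|L| = 200 / 3.0675 ≈ 65.2
Gain = 20 log₁₀(65.2) ≈ 36.28 dB
∠L = 0.00° − 12.04° = -12.04°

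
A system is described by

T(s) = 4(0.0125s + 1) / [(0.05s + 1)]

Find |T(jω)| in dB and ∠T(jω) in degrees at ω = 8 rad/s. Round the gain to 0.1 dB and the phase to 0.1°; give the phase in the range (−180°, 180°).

At ω = 8 rad/s:
zero (1 + j8·0.0125) = 1 + j0.1 → |·| ≈ 1.005, ∠ ≈ 5.71°
pole (1 + j8·0.05) = 1 + j0.4 → |·| ≈ 1.077, ∠ ≈ 21.80°
|T| = 4 · 1.005 / (1.077) ≈ 3.7326
Gain = 20 log₁₀(3.7326) ≈ 11.44 dB
∠T = (5.71°) − (21.80°) = -16.09°

11.4 dB, -16.1°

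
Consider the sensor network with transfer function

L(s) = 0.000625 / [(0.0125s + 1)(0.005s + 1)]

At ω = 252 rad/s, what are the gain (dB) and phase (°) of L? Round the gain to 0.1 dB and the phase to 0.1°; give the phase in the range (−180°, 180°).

-78.6 dB, -124.0°

At ω = 252 rad/s:
pole (1 + j252·0.0125) = 1 + j3.15 → |·| ≈ 3.3049, ∠ ≈ 72.39°
pole (1 + j252·0.005) = 1 + j1.26 → |·| ≈ 1.6086, ∠ ≈ 51.56°
|L| = 0.000625 · 1 / (3.3049 · 1.6086) ≈ 0.00011756
Gain = 20 log₁₀(0.00011756) ≈ -78.59 dB
∠L = (0°) − (72.39° + 51.56°) = -123.95°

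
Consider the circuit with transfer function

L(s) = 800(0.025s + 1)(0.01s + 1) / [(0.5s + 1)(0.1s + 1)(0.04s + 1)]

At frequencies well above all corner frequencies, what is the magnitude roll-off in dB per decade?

Each pole contributes −20 dB/decade at high frequency; each zero contributes +20 dB/decade.
Net: 2 zero(s) − 3 pole(s) → -20 dB/decade.

-20 dB/decade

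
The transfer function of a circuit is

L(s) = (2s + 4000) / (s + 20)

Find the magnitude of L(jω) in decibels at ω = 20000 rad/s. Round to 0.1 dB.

6.1 dB

Substitute s = j20000:
Numerator: 2(j20000) + 4000 = 4000 + j40000
Denominator: (j20000) + 20 = 20 + j20000
|N| = √(4000² + 40000²) ≈ 40200, ∠N ≈ 84.29°
|D| = √(20² + 20000²) ≈ 20000, ∠D ≈ 89.94°
|L| = 40200 / 20000 ≈ 2.01
Gain = 20 log₁₀(2.01) ≈ 6.06 dB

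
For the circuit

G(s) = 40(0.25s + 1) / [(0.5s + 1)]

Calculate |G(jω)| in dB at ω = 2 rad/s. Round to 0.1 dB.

30.0 dB

At ω = 2 rad/s:
zero (1 + j2·0.25) = 1 + j0.5 → |·| ≈ 1.118, ∠ ≈ 26.57°
pole (1 + j2·0.5) = 1 + j1 → |·| ≈ 1.4142, ∠ ≈ 45.00°
|G| = 40 · 1.118 / (1.4142) ≈ 31.622
Gain = 20 log₁₀(31.622) ≈ 30.00 dB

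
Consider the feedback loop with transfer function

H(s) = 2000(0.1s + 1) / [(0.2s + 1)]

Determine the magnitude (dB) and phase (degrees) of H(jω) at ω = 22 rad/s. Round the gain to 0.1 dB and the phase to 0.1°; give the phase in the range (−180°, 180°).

At ω = 22 rad/s:
zero (1 + j22·0.1) = 1 + j2.2 → |·| ≈ 2.4166, ∠ ≈ 65.56°
pole (1 + j22·0.2) = 1 + j4.4 → |·| ≈ 4.5122, ∠ ≈ 77.20°
|H| = 2000 · 2.4166 / (4.5122) ≈ 1071.1
Gain = 20 log₁₀(1071.1) ≈ 60.60 dB
∠H = (65.56°) − (77.20°) = -11.64°

60.6 dB, -11.6°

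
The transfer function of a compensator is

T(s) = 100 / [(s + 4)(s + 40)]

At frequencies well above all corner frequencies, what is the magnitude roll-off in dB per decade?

-40 dB/decade

Each pole contributes −20 dB/decade at high frequency; each zero contributes +20 dB/decade.
Net: 0 zero(s) − 2 pole(s) → -40 dB/decade.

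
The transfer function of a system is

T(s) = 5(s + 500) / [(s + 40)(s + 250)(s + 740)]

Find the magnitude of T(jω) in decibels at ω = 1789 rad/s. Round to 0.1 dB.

-116.6 dB

At s = jω = j1789:
zero (s+500): 500 + j1789 → |·| = √(500²+1789²) = √3450521 ≈ 1857.6, ∠ = arctan(1789/500) ≈ 74.39°
pole (s+40): 40 + j1789 → |·| = √(40²+1789²) = √3202121 ≈ 1789.4, ∠ = arctan(1789/40) ≈ 88.72°
pole (s+250): 250 + j1789 → |·| = √(250²+1789²) = √3263021 ≈ 1806.4, ∠ = arctan(1789/250) ≈ 82.04°
pole (s+740): 740 + j1789 → |·| = √(740²+1789²) = √3748121 ≈ 1936, ∠ = arctan(1789/740) ≈ 67.53°
|T| = 5 · 1857.6 / 6.2579e+09 ≈ 1.4842e-06
Gain = 20 log₁₀(1.4842e-06) ≈ -116.57 dB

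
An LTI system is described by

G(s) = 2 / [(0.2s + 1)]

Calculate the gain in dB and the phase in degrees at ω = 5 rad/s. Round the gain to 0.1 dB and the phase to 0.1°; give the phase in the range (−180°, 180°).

At ω = 5 rad/s:
pole (1 + j5·0.2) = 1 + j1 → |·| ≈ 1.4142, ∠ ≈ 45.00°
|G| = 2 · 1 / (1.4142) ≈ 1.4142
Gain = 20 log₁₀(1.4142) ≈ 3.01 dB
∠G = (0°) − (45.00°) = -45.00°

3.0 dB, -45.0°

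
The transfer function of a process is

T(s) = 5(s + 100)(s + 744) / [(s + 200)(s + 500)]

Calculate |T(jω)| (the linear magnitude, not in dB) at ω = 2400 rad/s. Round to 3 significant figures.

5.11

At s = jω = j2400:
zero (s+100): 100 + j2400 → |·| = √(100²+2400²) = √5770000 ≈ 2402.1, ∠ = arctan(2400/100) ≈ 87.61°
zero (s+744): 744 + j2400 → |·| = √(744²+2400²) = √6313536 ≈ 2512.7, ∠ = arctan(2400/744) ≈ 72.78°
pole (s+200): 200 + j2400 → |·| = √(200²+2400²) = √5800000 ≈ 2408.3, ∠ = arctan(2400/200) ≈ 85.24°
pole (s+500): 500 + j2400 → |·| = √(500²+2400²) = √6010000 ≈ 2451.5, ∠ = arctan(2400/500) ≈ 78.23°
|T| = 5 · 6.0358e+06 / 5.9039e+06 ≈ 5.1117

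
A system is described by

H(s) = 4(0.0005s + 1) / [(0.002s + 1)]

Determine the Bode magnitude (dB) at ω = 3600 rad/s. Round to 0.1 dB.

1.1 dB

At ω = 3600 rad/s:
zero (1 + j3600·0.0005) = 1 + j1.8 → |·| ≈ 2.0591, ∠ ≈ 60.95°
pole (1 + j3600·0.002) = 1 + j7.2 → |·| ≈ 7.2691, ∠ ≈ 82.09°
|H| = 4 · 2.0591 / (7.2691) ≈ 1.1331
Gain = 20 log₁₀(1.1331) ≈ 1.09 dB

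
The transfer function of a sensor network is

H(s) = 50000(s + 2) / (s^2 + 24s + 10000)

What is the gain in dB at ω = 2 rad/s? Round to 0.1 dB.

At s = jω = j2:
zero (s+2): 2 + j2 → |·| = √(2²+2²) = √8 ≈ 2.8284, ∠ = arctan(2/2) ≈ 45.00°
quadratic: (j2)² + 24·j2 + 10000 = 9996 + j48 → |·| ≈ 9996.1, ∠ ≈ 0.28°
|H| = 50000 · 2.8284 / 9996.1 ≈ 14.148
Gain = 20 log₁₀(14.148) ≈ 23.01 dB

23.0 dB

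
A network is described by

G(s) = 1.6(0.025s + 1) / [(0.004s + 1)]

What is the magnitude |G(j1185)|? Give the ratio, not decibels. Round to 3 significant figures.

At ω = 1185 rad/s:
zero (1 + j1185·0.025) = 1 + j29.625 → |·| ≈ 29.642, ∠ ≈ 88.07°
pole (1 + j1185·0.004) = 1 + j4.74 → |·| ≈ 4.8443, ∠ ≈ 78.09°
|G| = 1.6 · 29.642 / (4.8443) ≈ 9.7903

9.79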